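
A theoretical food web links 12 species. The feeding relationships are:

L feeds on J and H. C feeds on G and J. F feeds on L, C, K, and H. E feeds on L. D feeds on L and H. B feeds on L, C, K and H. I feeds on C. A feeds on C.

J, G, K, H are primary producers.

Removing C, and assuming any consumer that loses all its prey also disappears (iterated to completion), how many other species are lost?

2

Remove C.
Round 1: I (all prey gone), A (all prey gone) → extinct.
No further losses. Total secondary extinctions: 2.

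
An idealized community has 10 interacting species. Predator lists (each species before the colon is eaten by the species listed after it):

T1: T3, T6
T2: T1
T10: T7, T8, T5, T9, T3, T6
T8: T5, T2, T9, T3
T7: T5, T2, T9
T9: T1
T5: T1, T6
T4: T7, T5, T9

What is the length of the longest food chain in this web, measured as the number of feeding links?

4 links

One longest chain: T10 → T7 → T5 → T1 → T3.
It has 5 species and 4 links.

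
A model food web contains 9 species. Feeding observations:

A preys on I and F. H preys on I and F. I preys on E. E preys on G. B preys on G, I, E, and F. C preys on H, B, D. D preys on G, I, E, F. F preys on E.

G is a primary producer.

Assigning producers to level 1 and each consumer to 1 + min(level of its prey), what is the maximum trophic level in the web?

4

Producers (level 1): G.
Following each consumer down to its lowest-level prey: G → E → I → H (levels 1 through 4).
All prey of H (I 3, F 3) are at level 3 or above, so H is at level 1 + 3 = 4.
Every consumer has at least one prey at level 3 or below, so none exceeds level 4.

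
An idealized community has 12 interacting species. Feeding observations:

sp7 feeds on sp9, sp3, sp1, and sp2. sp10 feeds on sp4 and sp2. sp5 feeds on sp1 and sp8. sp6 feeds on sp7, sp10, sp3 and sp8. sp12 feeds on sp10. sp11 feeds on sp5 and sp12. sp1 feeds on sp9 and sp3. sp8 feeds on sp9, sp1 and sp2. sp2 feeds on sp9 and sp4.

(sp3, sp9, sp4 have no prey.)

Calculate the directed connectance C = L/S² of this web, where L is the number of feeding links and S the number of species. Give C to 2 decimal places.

C = 0.15

The web has S = 12 species and L = 22 feeding links.
C = L / S² = 22 / 144 = 0.1528 ≈ 0.15.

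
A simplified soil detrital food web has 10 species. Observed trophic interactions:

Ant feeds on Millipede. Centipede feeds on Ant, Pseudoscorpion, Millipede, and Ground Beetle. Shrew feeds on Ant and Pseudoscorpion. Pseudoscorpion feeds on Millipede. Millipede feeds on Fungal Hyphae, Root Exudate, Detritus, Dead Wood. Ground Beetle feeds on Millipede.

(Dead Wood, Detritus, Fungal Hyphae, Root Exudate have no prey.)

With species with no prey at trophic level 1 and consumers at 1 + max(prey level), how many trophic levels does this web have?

4

Basal resources (level 1): Dead Wood, Detritus, Fungal Hyphae, Root Exudate.
Dead Wood → Millipede → Pseudoscorpion → Centipede gives Centipede level 4.
No species has a prey at level 4, so no species reaches level 5.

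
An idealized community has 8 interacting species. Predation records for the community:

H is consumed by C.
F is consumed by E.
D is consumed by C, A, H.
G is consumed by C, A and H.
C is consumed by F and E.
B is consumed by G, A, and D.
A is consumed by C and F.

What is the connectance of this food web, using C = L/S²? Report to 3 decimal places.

The web has S = 8 species and L = 15 feeding links.
C = L / S² = 15 / 64 = 0.2344 ≈ 0.234.

C = 0.234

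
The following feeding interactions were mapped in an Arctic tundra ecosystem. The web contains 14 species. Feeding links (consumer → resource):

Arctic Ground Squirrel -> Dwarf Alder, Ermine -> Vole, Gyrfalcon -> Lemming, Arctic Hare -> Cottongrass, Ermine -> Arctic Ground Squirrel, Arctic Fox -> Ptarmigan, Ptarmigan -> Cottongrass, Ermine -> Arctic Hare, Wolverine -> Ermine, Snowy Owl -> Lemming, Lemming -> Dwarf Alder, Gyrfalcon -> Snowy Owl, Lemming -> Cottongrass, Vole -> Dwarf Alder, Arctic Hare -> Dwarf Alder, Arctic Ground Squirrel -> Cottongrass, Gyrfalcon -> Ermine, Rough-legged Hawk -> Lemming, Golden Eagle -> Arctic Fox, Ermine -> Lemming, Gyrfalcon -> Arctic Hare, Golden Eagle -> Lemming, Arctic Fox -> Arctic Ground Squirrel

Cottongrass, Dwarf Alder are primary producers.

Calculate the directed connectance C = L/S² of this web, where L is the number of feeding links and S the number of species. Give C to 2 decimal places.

C = 0.12

The web has S = 14 species and L = 23 feeding links.
C = L / S² = 23 / 196 = 0.1173 ≈ 0.12.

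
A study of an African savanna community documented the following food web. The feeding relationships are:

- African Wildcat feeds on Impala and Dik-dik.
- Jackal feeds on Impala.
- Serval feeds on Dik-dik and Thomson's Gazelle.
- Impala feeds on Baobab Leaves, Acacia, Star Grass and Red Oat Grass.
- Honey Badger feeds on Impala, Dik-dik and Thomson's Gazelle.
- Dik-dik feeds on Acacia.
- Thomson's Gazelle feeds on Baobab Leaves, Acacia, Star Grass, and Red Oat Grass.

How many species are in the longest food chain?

3 species

One longest chain: Acacia → Dik-dik → Honey Badger.
It has 3 species and 2 links.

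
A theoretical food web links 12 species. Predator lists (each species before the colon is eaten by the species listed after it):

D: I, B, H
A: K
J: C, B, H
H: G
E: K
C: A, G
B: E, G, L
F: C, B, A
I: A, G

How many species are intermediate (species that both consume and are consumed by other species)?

6

Intermediate species (has both prey and predators): C, I, B, H, E, A.
Count: 6.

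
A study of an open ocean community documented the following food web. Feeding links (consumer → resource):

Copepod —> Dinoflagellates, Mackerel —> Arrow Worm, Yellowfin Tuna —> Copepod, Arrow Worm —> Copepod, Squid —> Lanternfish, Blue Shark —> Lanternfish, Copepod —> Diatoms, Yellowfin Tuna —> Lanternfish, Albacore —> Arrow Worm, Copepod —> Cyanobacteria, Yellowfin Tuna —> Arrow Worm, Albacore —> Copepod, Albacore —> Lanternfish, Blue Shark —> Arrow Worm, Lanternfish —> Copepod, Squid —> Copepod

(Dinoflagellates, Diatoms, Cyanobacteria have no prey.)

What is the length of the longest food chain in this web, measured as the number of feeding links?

One longest chain: Dinoflagellates → Copepod → Lanternfish → Yellowfin Tuna.
It has 4 species and 3 links.

3 links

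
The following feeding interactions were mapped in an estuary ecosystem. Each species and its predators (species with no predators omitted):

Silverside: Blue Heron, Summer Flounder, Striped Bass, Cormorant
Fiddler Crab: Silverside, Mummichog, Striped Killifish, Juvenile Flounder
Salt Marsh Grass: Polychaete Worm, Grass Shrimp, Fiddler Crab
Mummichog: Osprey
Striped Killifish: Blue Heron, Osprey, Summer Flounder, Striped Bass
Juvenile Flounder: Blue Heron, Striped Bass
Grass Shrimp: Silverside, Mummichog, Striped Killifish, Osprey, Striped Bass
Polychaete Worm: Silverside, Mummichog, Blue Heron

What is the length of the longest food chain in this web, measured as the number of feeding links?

3 links

One longest chain: Salt Marsh Grass → Polychaete Worm → Silverside → Blue Heron.
It has 4 species and 3 links.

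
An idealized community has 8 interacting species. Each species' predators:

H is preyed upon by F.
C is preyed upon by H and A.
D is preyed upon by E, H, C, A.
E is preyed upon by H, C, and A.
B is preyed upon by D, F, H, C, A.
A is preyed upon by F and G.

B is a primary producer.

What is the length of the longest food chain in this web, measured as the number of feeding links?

5 links

One longest chain: B → D → E → C → A → G.
It has 6 species and 5 links.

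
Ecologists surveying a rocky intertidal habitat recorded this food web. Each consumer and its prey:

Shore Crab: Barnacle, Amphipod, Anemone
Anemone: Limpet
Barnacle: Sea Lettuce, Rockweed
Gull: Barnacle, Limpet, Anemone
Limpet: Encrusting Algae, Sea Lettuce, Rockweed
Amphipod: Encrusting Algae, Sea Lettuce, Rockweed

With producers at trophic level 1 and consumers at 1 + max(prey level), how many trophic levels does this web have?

4

Producers (level 1): Encrusting Algae, Sea Lettuce, Rockweed.
Encrusting Algae → Limpet → Anemone → Gull gives Gull level 4.
No species has a prey at level 4, so no species reaches level 5.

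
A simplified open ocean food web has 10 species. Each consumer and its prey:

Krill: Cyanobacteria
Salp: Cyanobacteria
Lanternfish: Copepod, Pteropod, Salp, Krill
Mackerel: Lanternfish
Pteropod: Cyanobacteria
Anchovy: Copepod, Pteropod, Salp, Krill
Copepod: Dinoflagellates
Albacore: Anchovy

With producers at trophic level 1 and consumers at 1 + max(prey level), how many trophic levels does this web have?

Producers (level 1): Cyanobacteria, Dinoflagellates.
Dinoflagellates → Copepod → Anchovy → Albacore gives Albacore level 4.
No species has a prey at level 4, so no species reaches level 5.

4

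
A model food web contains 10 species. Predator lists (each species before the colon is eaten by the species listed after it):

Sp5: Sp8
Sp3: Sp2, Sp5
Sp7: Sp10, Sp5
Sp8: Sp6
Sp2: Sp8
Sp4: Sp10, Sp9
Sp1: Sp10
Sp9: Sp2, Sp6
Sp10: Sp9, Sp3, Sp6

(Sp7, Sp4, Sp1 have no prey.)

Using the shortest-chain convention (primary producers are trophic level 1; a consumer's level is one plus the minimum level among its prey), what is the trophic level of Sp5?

Trophic level 2

Sp7 is a producer → level 1.
Sp5 eats Sp7 → level 2.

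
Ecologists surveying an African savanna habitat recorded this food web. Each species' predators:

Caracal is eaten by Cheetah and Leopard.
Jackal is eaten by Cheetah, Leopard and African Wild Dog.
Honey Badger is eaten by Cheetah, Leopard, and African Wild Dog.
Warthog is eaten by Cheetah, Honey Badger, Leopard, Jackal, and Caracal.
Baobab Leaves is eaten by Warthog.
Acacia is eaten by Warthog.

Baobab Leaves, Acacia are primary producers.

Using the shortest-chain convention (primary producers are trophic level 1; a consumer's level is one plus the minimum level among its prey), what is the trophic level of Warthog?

Trophic level 2

Baobab Leaves is a producer → level 1.
Warthog eats Baobab Leaves → level 2.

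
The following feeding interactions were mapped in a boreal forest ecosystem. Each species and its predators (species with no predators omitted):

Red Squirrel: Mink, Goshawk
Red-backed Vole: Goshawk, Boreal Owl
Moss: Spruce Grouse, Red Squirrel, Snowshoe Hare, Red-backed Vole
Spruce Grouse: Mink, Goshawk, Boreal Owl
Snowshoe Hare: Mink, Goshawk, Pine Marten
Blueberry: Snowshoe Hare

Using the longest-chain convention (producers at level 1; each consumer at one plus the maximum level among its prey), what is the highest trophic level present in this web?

Producers (level 1): Moss, Blueberry.
Moss → Spruce Grouse → Boreal Owl gives Boreal Owl level 3.
No species has a prey at level 3, so no species reaches level 4.

3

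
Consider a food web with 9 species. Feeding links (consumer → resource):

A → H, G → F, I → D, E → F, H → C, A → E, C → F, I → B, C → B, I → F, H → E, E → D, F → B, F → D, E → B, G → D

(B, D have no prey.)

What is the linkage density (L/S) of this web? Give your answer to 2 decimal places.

L/S = 1.78

There are L = 16 links among S = 9 species.
L/S = 16/9 = 1.7778 ≈ 1.78.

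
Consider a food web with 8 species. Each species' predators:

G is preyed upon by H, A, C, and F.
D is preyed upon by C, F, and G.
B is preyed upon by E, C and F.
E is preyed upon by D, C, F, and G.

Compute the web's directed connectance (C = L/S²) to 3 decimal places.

C = 0.219

The web has S = 8 species and L = 14 feeding links.
C = L / S² = 14 / 64 = 0.2188 ≈ 0.219.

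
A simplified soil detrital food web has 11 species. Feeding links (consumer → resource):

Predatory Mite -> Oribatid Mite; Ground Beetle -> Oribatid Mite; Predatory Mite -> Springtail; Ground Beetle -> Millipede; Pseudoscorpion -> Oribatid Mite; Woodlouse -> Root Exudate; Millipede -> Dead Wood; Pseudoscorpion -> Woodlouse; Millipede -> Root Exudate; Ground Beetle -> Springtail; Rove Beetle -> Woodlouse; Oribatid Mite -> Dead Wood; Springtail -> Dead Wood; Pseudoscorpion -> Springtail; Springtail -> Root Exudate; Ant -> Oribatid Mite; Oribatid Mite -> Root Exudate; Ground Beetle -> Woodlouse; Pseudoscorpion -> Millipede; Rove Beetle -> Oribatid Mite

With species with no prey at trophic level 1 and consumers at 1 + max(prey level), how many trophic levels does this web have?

Basal resources (level 1): Dead Wood, Root Exudate.
Root Exudate → Woodlouse → Rove Beetle gives Rove Beetle level 3.
No species has a prey at level 3, so no species reaches level 4.

3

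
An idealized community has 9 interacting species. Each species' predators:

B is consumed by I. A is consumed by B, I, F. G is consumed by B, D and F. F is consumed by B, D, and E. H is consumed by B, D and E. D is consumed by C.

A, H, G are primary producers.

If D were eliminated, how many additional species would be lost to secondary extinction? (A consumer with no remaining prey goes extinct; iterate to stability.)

Remove D.
Round 1: C (all prey gone) → extinct.
No further losses. Total secondary extinctions: 1.

1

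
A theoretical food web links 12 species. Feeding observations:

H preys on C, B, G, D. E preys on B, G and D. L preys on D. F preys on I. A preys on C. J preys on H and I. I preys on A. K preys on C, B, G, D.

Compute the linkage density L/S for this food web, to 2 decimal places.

There are L = 17 links among S = 12 species.
L/S = 17/12 = 1.4167 ≈ 1.42.

L/S = 1.42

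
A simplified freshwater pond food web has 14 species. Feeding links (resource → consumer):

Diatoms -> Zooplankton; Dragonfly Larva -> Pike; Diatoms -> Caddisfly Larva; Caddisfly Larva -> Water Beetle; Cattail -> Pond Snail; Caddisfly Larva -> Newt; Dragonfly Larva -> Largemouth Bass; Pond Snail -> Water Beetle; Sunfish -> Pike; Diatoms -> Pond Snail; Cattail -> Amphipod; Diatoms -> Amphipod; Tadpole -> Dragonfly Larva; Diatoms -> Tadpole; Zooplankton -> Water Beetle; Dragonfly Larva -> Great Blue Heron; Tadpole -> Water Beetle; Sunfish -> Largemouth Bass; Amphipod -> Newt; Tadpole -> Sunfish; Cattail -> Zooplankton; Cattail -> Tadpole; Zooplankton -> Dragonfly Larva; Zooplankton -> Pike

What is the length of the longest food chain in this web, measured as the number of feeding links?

3 links

One longest chain: Cattail → Tadpole → Sunfish → Largemouth Bass.
It has 4 species and 3 links.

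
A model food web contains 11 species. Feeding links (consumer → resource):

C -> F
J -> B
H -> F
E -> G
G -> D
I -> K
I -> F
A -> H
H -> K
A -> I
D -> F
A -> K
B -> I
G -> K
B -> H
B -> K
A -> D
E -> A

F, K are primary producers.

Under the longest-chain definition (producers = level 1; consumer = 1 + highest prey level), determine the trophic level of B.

Trophic level 3

F is a producer → level 1.
H eats F (level 1); other prey at levels: K 1 → level 2.
B eats H (level 2); other prey at levels: K 1, I 2 → level 3.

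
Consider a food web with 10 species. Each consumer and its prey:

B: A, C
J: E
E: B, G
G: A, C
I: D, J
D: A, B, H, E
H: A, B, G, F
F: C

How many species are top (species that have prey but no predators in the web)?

1

Top species (has prey, but nothing eats it): I.
Count: 1.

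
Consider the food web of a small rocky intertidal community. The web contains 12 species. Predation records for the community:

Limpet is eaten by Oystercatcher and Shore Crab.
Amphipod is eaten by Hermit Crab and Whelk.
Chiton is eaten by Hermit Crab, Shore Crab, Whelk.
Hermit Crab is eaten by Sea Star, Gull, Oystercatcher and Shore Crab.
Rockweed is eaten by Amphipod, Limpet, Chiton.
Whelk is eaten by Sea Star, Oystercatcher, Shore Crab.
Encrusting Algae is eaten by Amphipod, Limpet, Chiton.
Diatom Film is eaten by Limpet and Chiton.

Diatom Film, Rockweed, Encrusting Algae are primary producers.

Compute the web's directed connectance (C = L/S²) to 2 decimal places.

The web has S = 12 species and L = 22 feeding links.
C = L / S² = 22 / 144 = 0.1528 ≈ 0.15.

C = 0.15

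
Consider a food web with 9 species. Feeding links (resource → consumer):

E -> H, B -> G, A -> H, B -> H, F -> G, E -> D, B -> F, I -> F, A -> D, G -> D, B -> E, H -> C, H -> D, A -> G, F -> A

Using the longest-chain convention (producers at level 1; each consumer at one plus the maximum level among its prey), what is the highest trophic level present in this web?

5

Producers (level 1): I, B.
I → F → A → H → C gives C level 5.
No species has a prey at level 5, so no species reaches level 6.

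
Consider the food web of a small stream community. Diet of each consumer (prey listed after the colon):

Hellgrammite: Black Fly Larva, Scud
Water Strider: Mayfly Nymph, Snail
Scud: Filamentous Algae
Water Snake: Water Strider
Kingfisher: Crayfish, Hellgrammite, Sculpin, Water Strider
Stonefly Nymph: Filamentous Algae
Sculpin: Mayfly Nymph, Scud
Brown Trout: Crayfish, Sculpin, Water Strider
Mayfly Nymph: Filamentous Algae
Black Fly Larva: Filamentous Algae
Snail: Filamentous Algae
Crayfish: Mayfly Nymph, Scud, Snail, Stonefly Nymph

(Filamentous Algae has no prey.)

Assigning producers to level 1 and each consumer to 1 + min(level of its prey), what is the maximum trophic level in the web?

4

Producers (level 1): Filamentous Algae.
Following each consumer down to its lowest-level prey: Filamentous Algae → Mayfly Nymph → Water Strider → Water Snake (levels 1 through 4).
All prey of Water Snake (Water Strider 3) are at level 3 or above, so Water Snake is at level 1 + 3 = 4.
Every consumer has at least one prey at level 3 or below, so none exceeds level 4.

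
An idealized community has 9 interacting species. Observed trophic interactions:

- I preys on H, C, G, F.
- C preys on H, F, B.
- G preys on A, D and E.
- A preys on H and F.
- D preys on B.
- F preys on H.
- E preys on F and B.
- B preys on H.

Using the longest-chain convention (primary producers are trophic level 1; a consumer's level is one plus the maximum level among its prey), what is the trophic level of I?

H is a producer → level 1.
B eats H → level 2.
D eats B → level 3.
G eats D (level 3); other prey at levels: A 3, E 3 → level 4.
I eats G (level 4); other prey at levels: H 1, F 2, C 3 → level 5.

Trophic level 5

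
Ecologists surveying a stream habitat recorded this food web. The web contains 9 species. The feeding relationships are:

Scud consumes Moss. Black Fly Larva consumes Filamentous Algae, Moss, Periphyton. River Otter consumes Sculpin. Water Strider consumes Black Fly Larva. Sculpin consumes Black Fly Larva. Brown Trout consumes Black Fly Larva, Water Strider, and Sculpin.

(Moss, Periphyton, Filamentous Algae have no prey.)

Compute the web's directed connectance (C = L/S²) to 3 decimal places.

The web has S = 9 species and L = 10 feeding links.
C = L / S² = 10 / 81 = 0.1235 ≈ 0.123.

C = 0.123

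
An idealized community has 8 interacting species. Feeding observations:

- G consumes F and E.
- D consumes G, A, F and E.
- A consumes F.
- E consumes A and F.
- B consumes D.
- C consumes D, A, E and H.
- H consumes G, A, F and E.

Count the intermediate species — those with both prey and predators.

Intermediate species (has both prey and predators): A, E, G, H, D.
Count: 5.

5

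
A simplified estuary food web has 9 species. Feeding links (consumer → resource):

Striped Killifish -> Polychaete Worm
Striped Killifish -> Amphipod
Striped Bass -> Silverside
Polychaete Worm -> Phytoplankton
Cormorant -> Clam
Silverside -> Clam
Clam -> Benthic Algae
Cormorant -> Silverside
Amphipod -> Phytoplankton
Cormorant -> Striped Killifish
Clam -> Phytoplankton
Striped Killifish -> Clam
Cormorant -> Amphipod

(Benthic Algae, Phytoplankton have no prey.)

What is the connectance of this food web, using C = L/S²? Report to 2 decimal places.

C = 0.16

The web has S = 9 species and L = 13 feeding links.
C = L / S² = 13 / 81 = 0.1605 ≈ 0.16.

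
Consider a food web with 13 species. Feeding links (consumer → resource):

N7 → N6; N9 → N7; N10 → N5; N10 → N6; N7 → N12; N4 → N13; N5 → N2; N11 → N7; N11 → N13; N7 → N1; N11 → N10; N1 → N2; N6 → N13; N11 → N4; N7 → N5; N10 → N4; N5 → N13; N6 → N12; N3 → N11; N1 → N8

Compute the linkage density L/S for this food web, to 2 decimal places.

There are L = 20 links among S = 13 species.
L/S = 20/13 = 1.5385 ≈ 1.54.

L/S = 1.54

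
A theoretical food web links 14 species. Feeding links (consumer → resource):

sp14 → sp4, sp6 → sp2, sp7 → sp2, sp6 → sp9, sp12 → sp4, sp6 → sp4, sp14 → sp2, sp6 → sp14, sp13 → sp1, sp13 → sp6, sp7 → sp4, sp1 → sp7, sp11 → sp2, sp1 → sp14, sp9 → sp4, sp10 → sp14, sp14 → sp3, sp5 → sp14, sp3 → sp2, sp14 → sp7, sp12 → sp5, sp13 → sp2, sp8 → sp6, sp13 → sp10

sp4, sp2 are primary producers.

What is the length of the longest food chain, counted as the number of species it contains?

5 species

One longest chain: sp4 → sp7 → sp14 → sp1 → sp13.
It has 5 species and 4 links.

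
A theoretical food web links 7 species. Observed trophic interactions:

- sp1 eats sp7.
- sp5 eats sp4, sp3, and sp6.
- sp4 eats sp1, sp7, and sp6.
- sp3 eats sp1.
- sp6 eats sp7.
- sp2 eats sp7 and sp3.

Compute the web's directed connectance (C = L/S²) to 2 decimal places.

The web has S = 7 species and L = 11 feeding links.
C = L / S² = 11 / 49 = 0.2245 ≈ 0.22.

C = 0.22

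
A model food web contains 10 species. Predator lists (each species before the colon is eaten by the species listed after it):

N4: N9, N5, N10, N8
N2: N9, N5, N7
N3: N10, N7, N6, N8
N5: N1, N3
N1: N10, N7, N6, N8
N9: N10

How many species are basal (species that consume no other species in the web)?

2

Basal species (no prey listed): N4, N2.
Count: 2.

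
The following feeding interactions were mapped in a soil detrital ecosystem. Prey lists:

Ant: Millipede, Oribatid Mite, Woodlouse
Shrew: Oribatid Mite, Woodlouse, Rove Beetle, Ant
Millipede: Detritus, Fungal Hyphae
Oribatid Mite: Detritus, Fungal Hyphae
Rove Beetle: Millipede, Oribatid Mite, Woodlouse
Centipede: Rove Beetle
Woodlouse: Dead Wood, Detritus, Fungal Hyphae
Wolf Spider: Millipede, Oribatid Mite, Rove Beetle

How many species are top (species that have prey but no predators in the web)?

3

Top species (has prey, but nothing eats it): Shrew, Wolf Spider, Centipede.
Count: 3.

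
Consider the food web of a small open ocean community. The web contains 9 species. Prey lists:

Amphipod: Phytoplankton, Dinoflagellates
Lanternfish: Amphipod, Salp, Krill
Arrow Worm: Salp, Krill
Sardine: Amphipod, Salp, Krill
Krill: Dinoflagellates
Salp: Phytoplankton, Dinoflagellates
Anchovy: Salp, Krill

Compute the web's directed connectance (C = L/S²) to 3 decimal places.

The web has S = 9 species and L = 15 feeding links.
C = L / S² = 15 / 81 = 0.1852 ≈ 0.185.

C = 0.185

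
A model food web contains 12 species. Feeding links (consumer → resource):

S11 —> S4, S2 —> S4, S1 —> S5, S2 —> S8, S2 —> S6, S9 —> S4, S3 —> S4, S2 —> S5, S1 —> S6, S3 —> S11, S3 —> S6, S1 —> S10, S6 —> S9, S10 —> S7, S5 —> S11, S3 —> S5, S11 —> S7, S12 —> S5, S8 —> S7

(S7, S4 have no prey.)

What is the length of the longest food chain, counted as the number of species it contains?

4 species

One longest chain: S7 → S11 → S5 → S2.
It has 4 species and 3 links.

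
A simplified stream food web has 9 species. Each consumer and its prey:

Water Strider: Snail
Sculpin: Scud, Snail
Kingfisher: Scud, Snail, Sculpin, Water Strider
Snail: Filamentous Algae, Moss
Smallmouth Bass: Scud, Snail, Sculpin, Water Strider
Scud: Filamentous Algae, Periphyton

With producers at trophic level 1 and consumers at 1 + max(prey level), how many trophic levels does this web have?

4

Producers (level 1): Filamentous Algae, Moss, Periphyton.
Filamentous Algae → Scud → Sculpin → Kingfisher gives Kingfisher level 4.
No species has a prey at level 4, so no species reaches level 5.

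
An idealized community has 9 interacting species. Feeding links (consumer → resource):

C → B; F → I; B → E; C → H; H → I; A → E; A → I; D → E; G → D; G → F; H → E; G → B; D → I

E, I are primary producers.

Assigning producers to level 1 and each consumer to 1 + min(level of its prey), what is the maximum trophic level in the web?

3

Producers (level 1): E, I.
Following each consumer down to its lowest-level prey: I → F → G (levels 1 through 3).
All prey of G (F 2, B 2, D 2) are at level 2 or above, so G is at level 1 + 2 = 3.
Every consumer has at least one prey at level 2 or below, so none exceeds level 3.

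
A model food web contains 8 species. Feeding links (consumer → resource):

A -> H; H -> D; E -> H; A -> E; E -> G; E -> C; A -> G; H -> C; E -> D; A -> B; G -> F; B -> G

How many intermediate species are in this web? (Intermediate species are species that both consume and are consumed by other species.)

Intermediate species (has both prey and predators): G, H, E, B.
Count: 4.

4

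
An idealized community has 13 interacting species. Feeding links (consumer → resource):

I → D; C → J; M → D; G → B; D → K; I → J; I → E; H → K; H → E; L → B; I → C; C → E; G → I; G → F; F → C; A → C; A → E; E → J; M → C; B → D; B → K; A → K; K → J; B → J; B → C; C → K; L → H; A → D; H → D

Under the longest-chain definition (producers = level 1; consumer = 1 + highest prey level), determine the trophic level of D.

Trophic level 3

J is a producer → level 1.
K eats J → level 2.
D eats K → level 3.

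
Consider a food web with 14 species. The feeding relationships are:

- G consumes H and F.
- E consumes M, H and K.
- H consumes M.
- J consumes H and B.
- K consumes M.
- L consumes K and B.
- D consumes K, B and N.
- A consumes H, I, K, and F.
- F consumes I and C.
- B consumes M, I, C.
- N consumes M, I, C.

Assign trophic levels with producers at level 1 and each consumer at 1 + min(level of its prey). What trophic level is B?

Trophic level 2

C is a producer → level 1.
B eats C → level 2.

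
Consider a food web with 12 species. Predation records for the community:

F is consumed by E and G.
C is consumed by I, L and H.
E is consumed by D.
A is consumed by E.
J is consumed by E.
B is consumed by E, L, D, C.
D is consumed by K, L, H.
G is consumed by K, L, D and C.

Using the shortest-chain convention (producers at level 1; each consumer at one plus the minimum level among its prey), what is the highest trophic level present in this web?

Producers (level 1): F, J, A, B.
Following each consumer down to its lowest-level prey: B → C → I (levels 1 through 3).
All prey of I (C 2) are at level 2 or above, so I is at level 1 + 2 = 3.
Every consumer has at least one prey at level 2 or below, so none exceeds level 3.

3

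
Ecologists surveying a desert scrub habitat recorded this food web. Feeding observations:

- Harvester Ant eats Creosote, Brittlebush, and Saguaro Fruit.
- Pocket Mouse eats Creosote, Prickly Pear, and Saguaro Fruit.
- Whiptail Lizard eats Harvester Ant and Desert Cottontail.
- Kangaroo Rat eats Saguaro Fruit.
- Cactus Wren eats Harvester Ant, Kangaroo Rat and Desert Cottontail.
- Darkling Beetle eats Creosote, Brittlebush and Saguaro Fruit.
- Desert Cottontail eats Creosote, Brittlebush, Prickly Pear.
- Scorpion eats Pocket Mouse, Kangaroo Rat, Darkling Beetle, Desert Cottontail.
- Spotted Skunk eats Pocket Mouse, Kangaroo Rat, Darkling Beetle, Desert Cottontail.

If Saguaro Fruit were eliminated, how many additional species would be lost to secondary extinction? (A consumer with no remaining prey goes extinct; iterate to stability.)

1

Remove Saguaro Fruit.
Round 1: Kangaroo Rat (all prey gone) → extinct.
No further losses. Total secondary extinctions: 1.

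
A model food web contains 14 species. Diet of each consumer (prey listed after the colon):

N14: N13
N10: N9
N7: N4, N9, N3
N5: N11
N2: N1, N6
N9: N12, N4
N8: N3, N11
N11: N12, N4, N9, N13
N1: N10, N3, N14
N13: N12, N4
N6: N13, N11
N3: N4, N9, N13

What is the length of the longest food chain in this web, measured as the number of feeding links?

One longest chain: N12 → N9 → N10 → N1 → N2.
It has 5 species and 4 links.

4 links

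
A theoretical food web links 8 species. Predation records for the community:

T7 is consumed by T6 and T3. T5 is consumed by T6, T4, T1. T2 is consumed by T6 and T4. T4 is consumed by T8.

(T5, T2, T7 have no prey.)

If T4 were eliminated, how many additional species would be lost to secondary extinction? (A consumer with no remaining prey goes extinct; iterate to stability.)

1

Remove T4.
Round 1: T8 (all prey gone) → extinct.
No further losses. Total secondary extinctions: 1.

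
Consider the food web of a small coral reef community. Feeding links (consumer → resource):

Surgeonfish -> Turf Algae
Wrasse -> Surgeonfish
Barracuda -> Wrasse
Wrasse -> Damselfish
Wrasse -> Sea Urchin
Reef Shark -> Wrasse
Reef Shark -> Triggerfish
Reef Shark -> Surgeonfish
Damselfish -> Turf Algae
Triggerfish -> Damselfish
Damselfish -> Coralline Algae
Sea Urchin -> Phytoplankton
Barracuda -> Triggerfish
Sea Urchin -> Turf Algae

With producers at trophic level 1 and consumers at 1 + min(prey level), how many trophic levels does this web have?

Producers (level 1): Phytoplankton, Coralline Algae, Turf Algae.
Following each consumer down to its lowest-level prey: Phytoplankton → Sea Urchin → Wrasse → Barracuda (levels 1 through 4).
All prey of Barracuda (Wrasse 3, Triggerfish 3) are at level 3 or above, so Barracuda is at level 1 + 3 = 4.
Every consumer has at least one prey at level 3 or below, so none exceeds level 4.

4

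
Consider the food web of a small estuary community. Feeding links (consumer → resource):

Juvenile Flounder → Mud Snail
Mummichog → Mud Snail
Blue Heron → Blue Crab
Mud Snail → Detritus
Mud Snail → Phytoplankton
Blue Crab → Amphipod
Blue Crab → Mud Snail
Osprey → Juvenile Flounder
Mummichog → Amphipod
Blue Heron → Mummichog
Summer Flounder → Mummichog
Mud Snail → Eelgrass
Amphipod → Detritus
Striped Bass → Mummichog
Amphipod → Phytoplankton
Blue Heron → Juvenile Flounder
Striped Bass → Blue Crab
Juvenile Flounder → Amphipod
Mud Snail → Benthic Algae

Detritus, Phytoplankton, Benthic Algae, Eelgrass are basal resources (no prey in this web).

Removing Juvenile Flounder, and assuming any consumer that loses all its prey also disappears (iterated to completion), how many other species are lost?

1

Remove Juvenile Flounder.
Round 1: Osprey (all prey gone) → extinct.
No further losses. Total secondary extinctions: 1.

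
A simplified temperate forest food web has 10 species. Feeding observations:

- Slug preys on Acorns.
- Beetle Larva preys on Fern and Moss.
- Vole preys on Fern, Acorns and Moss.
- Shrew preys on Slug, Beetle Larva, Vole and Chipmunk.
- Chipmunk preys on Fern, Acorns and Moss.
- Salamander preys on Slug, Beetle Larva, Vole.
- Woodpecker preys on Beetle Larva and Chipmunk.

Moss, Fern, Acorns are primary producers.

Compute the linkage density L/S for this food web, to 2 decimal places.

There are L = 18 links among S = 10 species.
L/S = 18/10 = 1.8000 ≈ 1.80.

L/S = 1.80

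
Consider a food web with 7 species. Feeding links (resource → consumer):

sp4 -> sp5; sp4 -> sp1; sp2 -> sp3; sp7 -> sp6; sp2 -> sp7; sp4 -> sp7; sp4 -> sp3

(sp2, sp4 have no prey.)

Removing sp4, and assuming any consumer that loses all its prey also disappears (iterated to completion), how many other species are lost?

Remove sp4.
Round 1: sp1 (all prey gone), sp5 (all prey gone) → extinct.
No further losses. Total secondary extinctions: 2.

2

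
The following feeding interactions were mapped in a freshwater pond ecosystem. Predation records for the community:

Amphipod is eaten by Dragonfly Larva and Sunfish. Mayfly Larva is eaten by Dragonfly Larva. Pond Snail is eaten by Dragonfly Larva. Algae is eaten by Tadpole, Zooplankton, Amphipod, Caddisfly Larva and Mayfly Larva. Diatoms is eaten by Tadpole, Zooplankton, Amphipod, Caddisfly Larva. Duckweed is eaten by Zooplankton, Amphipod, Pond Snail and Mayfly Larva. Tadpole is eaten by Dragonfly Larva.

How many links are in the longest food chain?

2 links

One longest chain: Duckweed → Amphipod → Sunfish.
It has 3 species and 2 links.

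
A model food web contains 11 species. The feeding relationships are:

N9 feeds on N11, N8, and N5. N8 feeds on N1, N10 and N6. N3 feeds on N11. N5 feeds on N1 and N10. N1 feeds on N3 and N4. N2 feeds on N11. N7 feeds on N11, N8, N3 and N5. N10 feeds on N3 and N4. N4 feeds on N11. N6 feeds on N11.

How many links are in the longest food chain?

4 links

One longest chain: N11 → N4 → N10 → N5 → N9.
It has 5 species and 4 links.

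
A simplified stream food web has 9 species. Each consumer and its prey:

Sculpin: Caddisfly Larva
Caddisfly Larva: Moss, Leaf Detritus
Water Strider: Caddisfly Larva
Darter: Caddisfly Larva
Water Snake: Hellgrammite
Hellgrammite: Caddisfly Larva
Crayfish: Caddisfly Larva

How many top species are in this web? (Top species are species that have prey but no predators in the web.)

Top species (has prey, but nothing eats it): Crayfish, Darter, Sculpin, Water Strider, Water Snake.
Count: 5.

5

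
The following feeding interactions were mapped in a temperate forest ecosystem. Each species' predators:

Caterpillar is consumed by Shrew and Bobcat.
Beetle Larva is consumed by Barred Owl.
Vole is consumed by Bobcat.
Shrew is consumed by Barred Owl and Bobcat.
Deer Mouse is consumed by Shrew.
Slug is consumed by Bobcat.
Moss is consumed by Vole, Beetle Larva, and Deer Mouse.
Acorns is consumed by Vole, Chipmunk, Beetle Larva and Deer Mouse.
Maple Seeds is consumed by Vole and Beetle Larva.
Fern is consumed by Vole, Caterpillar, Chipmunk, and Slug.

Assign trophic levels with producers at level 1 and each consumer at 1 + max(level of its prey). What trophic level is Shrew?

Trophic level 3

Acorns is a producer → level 1.
Deer Mouse eats Acorns (level 1); other prey at levels: Moss 1 → level 2.
Shrew eats Deer Mouse (level 2); other prey at levels: Caterpillar 2 → level 3.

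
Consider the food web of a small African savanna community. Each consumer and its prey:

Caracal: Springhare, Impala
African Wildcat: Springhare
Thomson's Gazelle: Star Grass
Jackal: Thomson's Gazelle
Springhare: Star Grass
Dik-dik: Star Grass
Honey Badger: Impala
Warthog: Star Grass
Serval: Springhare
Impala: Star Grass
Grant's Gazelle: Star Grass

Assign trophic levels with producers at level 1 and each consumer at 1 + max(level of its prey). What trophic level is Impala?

Star Grass is a producer → level 1.
Impala eats Star Grass → level 2.

Trophic level 2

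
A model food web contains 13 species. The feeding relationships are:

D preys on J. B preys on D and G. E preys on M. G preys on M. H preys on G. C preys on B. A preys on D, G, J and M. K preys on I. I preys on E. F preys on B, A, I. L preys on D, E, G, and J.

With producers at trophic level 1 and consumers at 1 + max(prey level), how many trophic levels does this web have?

Producers (level 1): J, M.
M → E → I → K gives K level 4.
No species has a prey at level 4, so no species reaches level 5.

4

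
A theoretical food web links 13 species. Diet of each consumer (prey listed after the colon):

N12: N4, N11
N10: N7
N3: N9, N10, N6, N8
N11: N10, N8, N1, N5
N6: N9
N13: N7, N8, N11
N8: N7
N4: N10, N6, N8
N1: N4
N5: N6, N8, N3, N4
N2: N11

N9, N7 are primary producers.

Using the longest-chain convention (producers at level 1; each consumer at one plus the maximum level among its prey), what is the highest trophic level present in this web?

6

Producers (level 1): N9, N7.
N7 → N10 → N3 → N5 → N11 → N13 gives N13 level 6.
No species has a prey at level 6, so no species reaches level 7.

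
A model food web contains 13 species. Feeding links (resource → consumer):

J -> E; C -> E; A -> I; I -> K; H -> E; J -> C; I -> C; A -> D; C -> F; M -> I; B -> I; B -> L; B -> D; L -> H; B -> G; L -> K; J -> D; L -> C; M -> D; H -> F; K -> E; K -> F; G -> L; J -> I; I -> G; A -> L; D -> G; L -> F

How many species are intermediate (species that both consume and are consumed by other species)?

Intermediate species (has both prey and predators): I, D, G, L, K, H, C.
Count: 7.

7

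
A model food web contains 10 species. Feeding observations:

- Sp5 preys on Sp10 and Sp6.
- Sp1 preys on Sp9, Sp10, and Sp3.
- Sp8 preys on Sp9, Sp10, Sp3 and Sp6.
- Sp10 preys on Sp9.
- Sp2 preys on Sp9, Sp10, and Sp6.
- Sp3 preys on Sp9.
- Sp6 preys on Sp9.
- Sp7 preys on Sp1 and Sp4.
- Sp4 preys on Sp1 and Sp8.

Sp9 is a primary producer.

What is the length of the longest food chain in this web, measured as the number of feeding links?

One longest chain: Sp9 → Sp10 → Sp1 → Sp4 → Sp7.
It has 5 species and 4 links.

4 links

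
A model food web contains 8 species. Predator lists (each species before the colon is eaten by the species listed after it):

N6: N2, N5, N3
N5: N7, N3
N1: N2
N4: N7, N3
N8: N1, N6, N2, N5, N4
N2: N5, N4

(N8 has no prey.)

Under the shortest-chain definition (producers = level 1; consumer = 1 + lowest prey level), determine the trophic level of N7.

N8 is a producer → level 1.
N5 eats N8 → level 2.
N7 eats N5 → level 3.
No prey of N7 is below level 2, so 3 is the minimum.

Trophic level 3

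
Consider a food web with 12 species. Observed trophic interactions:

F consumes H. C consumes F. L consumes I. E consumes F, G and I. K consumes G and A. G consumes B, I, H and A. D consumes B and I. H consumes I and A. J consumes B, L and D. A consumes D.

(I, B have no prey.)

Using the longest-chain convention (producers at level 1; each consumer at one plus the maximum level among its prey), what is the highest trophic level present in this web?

Producers (level 1): I, B.
I → D → A → H → F → E gives E level 6.
No species has a prey at level 6, so no species reaches level 7.

6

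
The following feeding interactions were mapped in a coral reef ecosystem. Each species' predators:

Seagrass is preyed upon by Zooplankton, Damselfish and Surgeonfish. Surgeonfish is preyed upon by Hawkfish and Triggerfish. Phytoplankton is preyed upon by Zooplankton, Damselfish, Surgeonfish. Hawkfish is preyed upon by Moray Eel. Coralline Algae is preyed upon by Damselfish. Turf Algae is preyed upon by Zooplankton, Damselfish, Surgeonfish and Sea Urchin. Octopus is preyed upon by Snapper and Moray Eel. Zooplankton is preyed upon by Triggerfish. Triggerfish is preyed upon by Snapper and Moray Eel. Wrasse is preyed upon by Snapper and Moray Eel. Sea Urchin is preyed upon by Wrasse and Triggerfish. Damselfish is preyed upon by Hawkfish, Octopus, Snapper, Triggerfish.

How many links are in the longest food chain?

One longest chain: Turf Algae → Zooplankton → Triggerfish → Snapper.
It has 4 species and 3 links.

3 links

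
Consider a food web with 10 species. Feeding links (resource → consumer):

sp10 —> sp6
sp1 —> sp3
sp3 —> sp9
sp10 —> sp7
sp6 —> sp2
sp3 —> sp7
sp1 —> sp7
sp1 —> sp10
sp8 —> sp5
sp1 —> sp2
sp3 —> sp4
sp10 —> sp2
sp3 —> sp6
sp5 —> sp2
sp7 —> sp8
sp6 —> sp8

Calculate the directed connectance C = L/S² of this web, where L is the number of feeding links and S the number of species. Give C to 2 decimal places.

The web has S = 10 species and L = 16 feeding links.
C = L / S² = 16 / 100 = 0.1600 ≈ 0.16.

C = 0.16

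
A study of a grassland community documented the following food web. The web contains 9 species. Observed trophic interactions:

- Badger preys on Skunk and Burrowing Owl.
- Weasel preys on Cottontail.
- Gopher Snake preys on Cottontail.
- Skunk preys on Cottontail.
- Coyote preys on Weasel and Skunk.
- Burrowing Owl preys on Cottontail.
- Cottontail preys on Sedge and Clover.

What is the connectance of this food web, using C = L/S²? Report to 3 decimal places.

C = 0.123

The web has S = 9 species and L = 10 feeding links.
C = L / S² = 10 / 81 = 0.1235 ≈ 0.123.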